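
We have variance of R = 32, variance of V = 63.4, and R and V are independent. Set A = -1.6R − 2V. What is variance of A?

variance of A = a²·variance of R + b²·variance of V + 2ab·Cov[R, V] with a = -1.6, b = -2.
Independence gives Cov[R, V] = 0.
= (-1.6)²·32 + (-2)²·63.4 + 2·(-1.6)·(-2)·0
= 81.92 + 253.6 + 0 = 335.52.

variance of A = 335.52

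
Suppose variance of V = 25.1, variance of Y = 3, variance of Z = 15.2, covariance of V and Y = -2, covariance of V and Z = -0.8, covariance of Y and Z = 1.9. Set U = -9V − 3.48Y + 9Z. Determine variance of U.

variance of U = a²·variance of V + b²·variance of Y + c²·variance of Z + 2ab·covariance of V and Y + 2ac·covariance of V and Z + 2bc·covariance of Y and Z, with a = -9, b = -3.48, c = 9.
= 2033.1 + 36.3312 + 1231.2 + (-125.28) + 129.6 + (-119.016)
= 3185.9352.

variance of U = 3185.9352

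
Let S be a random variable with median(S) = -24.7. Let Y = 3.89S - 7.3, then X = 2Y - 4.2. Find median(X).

median(Y) = 3.89·(-24.7) + (-7.3) = -103.383.
median(X) = 2·(-103.383) + (-4.2) = -210.966.

median(X) = -210.966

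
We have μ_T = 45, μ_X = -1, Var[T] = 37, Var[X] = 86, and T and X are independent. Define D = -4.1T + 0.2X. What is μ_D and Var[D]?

μ_D = (-4.1)·μ_T + 0.2·μ_X = (-4.1)·45 + 0.2·(-1) = -184.7.
Var[D] = a²·Var[T] + b²·Var[X] + 2ab·Cov[T, X] with a = -4.1, b = 0.2.
Independence gives Cov[T, X] = 0.
= (-4.1)²·37 + 0.2²·86 + 2·(-4.1)·0.2·0
= 621.97 + 3.44 + 0 = 625.41.

μ_D = -184.7, Var[D] = 625.41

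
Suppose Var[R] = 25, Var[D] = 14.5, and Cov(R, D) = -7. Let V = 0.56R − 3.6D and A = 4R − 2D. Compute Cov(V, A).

Cov(V, A) = 269.04

By bilinearity, Cov(V, A) = ac·Var[R] + bd·Var[D] + (ad+bc)·Cov(R, D), with a=0.56, b=-3.6, c=4, d=-2.
ac·Var[R] = 0.56·4·25 = 56
bd·Var[D] = (-3.6)·(-2)·14.5 = 104.4
(ad+bc)·Cov(R, D) = (-15.52)·(-7) = 108.64
Cov(V, A) = 56 + 104.4 + 108.64 = 269.04.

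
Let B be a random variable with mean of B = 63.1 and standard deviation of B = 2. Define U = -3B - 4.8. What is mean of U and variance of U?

mean of U = -194.1, variance of U = 36

U = -3B - 4.8 is linear with a = -3, b = -4.8.
mean of U = a·mean of B + b = (-3)·63.1 + (-4.8) = -194.1.
variance of B = 2² = 4.
variance of U = a²·variance of B = (-3)²·4 = 36 (the additive constant -4.8 does not affect variance).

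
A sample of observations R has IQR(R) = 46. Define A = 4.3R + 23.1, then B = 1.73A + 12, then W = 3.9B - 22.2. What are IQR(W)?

IQR(A) = |4.3|·46 = 197.8.
IQR(B) = |1.73|·197.8 = 342.194.
IQR(W) = |3.9|·342.194 = 1334.5566.

IQR(W) = 1334.5566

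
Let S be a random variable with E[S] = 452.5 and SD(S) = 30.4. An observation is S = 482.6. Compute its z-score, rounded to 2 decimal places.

z = (S − E[S]) / SD(S) = (482.6 − 452.5) / 30.4 ≈ 0.99.

z = 0.99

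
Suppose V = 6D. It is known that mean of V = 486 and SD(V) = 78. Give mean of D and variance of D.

mean of D = 81, variance of D = 169

From V = 6D: mean of V = a·mean of D + b, so mean of D = (mean of V − b)/a = (486 − 0)/6 = 81.
variance of V = 78² = 6084.
variance of V = a²·variance of D, so variance of D = 6084/6² = 169.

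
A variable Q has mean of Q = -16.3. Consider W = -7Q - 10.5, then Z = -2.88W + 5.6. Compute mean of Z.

mean of Z = -292.768

mean of W = (-7)·(-16.3) + (-10.5) = 103.6.
mean of Z = (-2.88)·103.6 + 5.6 = -292.768.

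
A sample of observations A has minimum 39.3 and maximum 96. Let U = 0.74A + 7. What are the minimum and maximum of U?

min(U) = 36.082, max(U) = 78.04

a = 0.74 > 0, so min(U) = a·min(A)+b = 0.74·39.3 + 7 = 36.082 and max(U) = 0.74·96 + 7 = 78.04.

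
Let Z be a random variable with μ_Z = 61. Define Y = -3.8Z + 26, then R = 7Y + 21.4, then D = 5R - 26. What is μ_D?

μ_D = -7122

μ_Y = (-3.8)·61 + 26 = -205.8.
μ_R = 7·(-205.8) + 21.4 = -1419.2.
μ_D = 5·(-1419.2) + (-26) = -7122.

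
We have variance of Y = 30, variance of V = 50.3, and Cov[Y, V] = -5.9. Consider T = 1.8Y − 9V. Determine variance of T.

variance of T = a²·variance of Y + b²·variance of V + 2ab·Cov[Y, V] with a = 1.8, b = -9.
= 1.8²·30 + (-9)²·50.3 + 2·1.8·(-9)·(-5.9)
= 97.2 + 4074.3 + 191.16 = 4362.66.

variance of T = 4362.66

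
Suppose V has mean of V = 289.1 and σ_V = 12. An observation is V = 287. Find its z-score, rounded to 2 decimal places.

z = (V − mean of V) / σ_V = (287 − 289.1) / 12 ≈ -0.18.

z = -0.18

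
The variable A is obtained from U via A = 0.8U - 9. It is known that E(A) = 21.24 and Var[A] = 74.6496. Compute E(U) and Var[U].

E(U) = 37.8, Var[U] = 116.64

From A = 0.8U - 9: E(A) = a·E(U) + b, so E(U) = (E(A) − b)/a = (21.24 − (-9))/0.8 = 37.8.
Var[A] = a²·Var[U], so Var[U] = 74.6496/0.8² = 116.64.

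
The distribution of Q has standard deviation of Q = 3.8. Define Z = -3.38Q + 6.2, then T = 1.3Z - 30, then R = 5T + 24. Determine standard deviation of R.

standard deviation of Z = |-3.38|·3.8 = 12.844.
standard deviation of T = |1.3|·12.844 = 16.6972.
standard deviation of R = |5|·16.6972 = 83.486.

standard deviation of R = 83.486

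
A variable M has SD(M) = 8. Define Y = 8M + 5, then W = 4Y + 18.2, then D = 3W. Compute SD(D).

SD(Y) = |8|·8 = 64.
SD(W) = |4|·64 = 256.
SD(D) = |3|·256 = 768.

SD(D) = 768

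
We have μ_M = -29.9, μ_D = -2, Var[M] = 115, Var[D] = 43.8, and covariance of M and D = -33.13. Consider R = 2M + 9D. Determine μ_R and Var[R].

μ_R = 2·μ_M + 9·μ_D = 2·(-29.9) + 9·(-2) = -77.8.
Var[R] = a²·Var[M] + b²·Var[D] + 2ab·covariance of M and D with a = 2, b = 9.
= 2²·115 + 9²·43.8 + 2·2·9·(-33.13)
= 460 + 3547.8 + (-1192.68) = 2815.12.

μ_R = -77.8, Var[R] = 2815.12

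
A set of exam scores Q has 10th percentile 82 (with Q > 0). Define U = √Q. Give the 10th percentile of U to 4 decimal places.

√Q is increasing, so P_{10}(U) = g(P_{10}(Q)) ≈ 9.0554.

10th percentile of U = 9.0554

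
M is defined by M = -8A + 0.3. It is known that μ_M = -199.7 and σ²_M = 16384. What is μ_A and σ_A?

From M = -8A + 0.3: μ_M = a·μ_A + b, so μ_A = (μ_M − b)/a = (-199.7 − 0.3)/(-8) = 25.
σ_M = √16384 = 128.
σ_M = |a|·σ_A, so σ_A = 128/|-8| = 16.

μ_A = 25, σ_A = 16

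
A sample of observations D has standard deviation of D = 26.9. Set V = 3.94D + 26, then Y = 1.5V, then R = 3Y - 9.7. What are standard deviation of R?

standard deviation of R = 476.937

standard deviation of V = |3.94|·26.9 = 105.986.
standard deviation of Y = |1.5|·105.986 = 158.979.
standard deviation of R = |3|·158.979 = 476.937.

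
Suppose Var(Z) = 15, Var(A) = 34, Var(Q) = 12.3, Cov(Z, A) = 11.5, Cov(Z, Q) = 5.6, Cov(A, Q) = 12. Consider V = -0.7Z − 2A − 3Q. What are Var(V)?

Var(V) = 453.77

Var(V) = a²·Var(Z) + b²·Var(A) + c²·Var(Q) + 2ab·Cov(Z, A) + 2ac·Cov(Z, Q) + 2bc·Cov(A, Q), with a = -0.7, b = -2, c = -3.
= 7.35 + 136 + 110.7 + 32.2 + 23.52 + 144
= 453.77.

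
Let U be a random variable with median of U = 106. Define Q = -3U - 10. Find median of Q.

median of Q = -328

A linear map preserves order up to sign, so median of Q = a·median of U + b = (-3)·106 + (-10) = -328.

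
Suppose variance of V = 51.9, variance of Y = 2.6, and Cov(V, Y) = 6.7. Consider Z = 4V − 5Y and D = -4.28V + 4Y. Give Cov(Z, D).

By bilinearity, Cov(Z, D) = ac·variance of V + bd·variance of Y + (ad+bc)·Cov(V, Y), with a=4, b=-5, c=-4.28, d=4.
ac·variance of V = 4·(-4.28)·51.9 = -888.528
bd·variance of Y = (-5)·4·2.6 = -52
(ad+bc)·Cov(V, Y) = (37.4)·6.7 = 250.58
Cov(Z, D) = -888.528 + (-52) + 250.58 = -689.948.

Cov(Z, D) = -689.948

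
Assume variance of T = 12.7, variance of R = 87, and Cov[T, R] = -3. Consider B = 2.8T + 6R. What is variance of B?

variance of B = a²·variance of T + b²·variance of R + 2ab·Cov[T, R] with a = 2.8, b = 6.
= 2.8²·12.7 + 6²·87 + 2·2.8·6·(-3)
= 99.568 + 3132 + (-100.8) = 3130.768.

variance of B = 3130.768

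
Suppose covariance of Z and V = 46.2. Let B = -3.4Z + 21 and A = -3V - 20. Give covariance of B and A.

covariance of B and A = 471.24

covariance of B and A = a·c·covariance of Z and V = (-3.4)·(-3)·46.2 = 471.24. Additive constants drop out.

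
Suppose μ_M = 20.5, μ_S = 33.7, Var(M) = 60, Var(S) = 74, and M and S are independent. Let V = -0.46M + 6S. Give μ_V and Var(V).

μ_V = 192.77, Var(V) = 2676.696

μ_V = (-0.46)·μ_M + 6·μ_S = (-0.46)·20.5 + 6·33.7 = 192.77.
Var(V) = a²·Var(M) + b²·Var(S) + 2ab·covariance of M and S with a = -0.46, b = 6.
Independence gives covariance of M and S = 0.
= (-0.46)²·60 + 6²·74 + 2·(-0.46)·6·0
= 12.696 + 2664 + 0 = 2676.696.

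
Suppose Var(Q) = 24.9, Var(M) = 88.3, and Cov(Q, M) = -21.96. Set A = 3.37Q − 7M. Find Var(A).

Var(A) = 5645.55961

Var(A) = a²·Var(Q) + b²·Var(M) + 2ab·Cov(Q, M) with a = 3.37, b = -7.
= 3.37²·24.9 + (-7)²·88.3 + 2·3.37·(-7)·(-21.96)
= 282.78681 + 4326.7 + 1036.0728 = 5645.55961.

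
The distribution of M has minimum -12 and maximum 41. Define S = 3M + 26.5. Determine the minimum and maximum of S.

a = 3 > 0, so min(S) = a·min(M)+b = 3·(-12) + 26.5 = -9.5 and max(S) = 3·41 + 26.5 = 149.5.

min(S) = -9.5, max(S) = 149.5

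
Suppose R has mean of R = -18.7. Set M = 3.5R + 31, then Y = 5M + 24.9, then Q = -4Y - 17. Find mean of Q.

mean of M = 3.5·(-18.7) + 31 = -34.45.
mean of Y = 5·(-34.45) + 24.9 = -147.35.
mean of Q = (-4)·(-147.35) + (-17) = 572.4.

mean of Q = 572.4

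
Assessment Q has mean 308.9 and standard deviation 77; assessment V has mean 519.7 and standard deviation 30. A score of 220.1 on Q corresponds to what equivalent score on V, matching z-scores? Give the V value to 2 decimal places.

V = 485.10

z = (220.1 − 308.9)/77 ≈ -1.1532.
V = 519.7 + z·30 = 519.7 + (220.1 − 308.9)·30/77 ≈ 485.10.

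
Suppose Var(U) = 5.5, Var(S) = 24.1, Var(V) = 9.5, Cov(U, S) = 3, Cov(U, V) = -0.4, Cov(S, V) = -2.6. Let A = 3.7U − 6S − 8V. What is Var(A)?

Var(A) = a²·Var(U) + b²·Var(S) + c²·Var(V) + 2ab·Cov(U, S) + 2ac·Cov(U, V) + 2bc·Cov(S, V), with a = 3.7, b = -6, c = -8.
= 75.295 + 867.6 + 608 + (-133.2) + 23.68 + (-249.6)
= 1191.775.

Var(A) = 1191.775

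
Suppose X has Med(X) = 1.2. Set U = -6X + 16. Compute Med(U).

Med(U) = 8.8

A linear map preserves order up to sign, so Med(U) = a·Med(X) + b = (-6)·1.2 + 16 = 8.8.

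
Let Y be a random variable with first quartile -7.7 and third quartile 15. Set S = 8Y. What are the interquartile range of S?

IQR of Y = Q3 − Q1 = 15 − (-7.7) = 22.7.
Under S = aY + b, IQR(S) = |a|·IQR(Y) = |8|·22.7 = 181.6 (shifts cancel; spread scales by |a|).

IQR(S) = 181.6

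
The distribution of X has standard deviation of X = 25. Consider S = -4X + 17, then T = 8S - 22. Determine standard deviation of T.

standard deviation of T = 800

standard deviation of S = |-4|·25 = 100.
standard deviation of T = |8|·100 = 800.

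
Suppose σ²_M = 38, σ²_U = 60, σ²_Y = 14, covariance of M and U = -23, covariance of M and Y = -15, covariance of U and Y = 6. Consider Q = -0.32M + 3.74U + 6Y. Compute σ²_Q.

σ²_Q = a²·σ²_M + b²·σ²_U + c²·σ²_Y + 2ab·covariance of M and U + 2ac·covariance of M and Y + 2bc·covariance of U and Y, with a = -0.32, b = 3.74, c = 6.
= 3.8912 + 839.256 + 504 + 55.0528 + 57.6 + 269.28
= 1729.08.

σ²_Q = 1729.08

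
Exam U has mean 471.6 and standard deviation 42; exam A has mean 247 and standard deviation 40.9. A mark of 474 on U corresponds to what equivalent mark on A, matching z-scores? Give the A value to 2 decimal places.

z = (474 − 471.6)/42 ≈ 0.0571.
A = 247 + z·40.9 = 247 + (474 − 471.6)·40.9/42 ≈ 249.34.

A = 249.34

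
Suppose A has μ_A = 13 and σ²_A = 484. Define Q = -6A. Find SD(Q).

SD(Q) = 132

Q = -6A is linear with a = -6, b = 0.
SD(A) = √484 = 22.
SD(Q) = |a|·SD(A) = |-6|·22 = 132.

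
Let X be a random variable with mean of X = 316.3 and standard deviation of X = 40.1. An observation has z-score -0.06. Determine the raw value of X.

X = 313.894

X = mean of X + z·standard deviation of X = 316.3 + (-0.06)·40.1 = 313.894.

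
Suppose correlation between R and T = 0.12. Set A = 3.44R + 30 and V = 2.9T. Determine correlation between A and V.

correlation between A and V = 0.12

Linear rescalings preserve correlation up to sign; here the slopes 3.44 and 2.9 have the same sign, so correlation between A and V = correlation between R and T = 0.12.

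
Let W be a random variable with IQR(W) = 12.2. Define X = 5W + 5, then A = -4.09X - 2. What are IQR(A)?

IQR(A) = 249.49

IQR(X) = |5|·12.2 = 61.
IQR(A) = |-4.09|·61 = 249.49.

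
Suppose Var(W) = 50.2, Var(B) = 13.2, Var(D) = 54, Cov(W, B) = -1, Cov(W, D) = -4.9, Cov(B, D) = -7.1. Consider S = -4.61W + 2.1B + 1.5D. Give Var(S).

Var(S) = a²·Var(W) + b²·Var(B) + c²·Var(D) + 2ab·Cov(W, B) + 2ac·Cov(W, D) + 2bc·Cov(B, D), with a = -4.61, b = 2.1, c = 1.5.
= 1066.85542 + 58.212 + 121.5 + 19.362 + 67.767 + (-44.73)
= 1288.96642.

Var(S) = 1288.96642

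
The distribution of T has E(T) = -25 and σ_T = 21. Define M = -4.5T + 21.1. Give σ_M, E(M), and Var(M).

σ_M = 94.5, E(M) = 133.6, Var(M) = 8930.25

M = -4.5T + 21.1 is linear with a = -4.5, b = 21.1.
σ_M = |a|·σ_T = |-4.5|·21 = 94.5.
E(M) = a·E(T) + b = (-4.5)·(-25) + 21.1 = 133.6.
Var(T) = 21² = 441.
Var(M) = a²·Var(T) = (-4.5)²·441 = 8930.25 (the additive constant 21.1 does not affect variance).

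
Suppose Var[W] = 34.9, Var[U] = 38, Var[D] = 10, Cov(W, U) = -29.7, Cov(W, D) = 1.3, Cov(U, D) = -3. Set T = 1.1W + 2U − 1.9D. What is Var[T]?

Var[T] = 117.015

Var[T] = a²·Var[W] + b²·Var[U] + c²·Var[D] + 2ab·Cov(W, U) + 2ac·Cov(W, D) + 2bc·Cov(U, D), with a = 1.1, b = 2, c = -1.9.
= 42.229 + 152 + 36.1 + (-130.68) + (-5.434) + 22.8
= 117.015.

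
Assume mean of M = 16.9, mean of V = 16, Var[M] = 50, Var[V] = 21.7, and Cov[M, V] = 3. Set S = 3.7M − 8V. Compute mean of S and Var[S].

mean of S = 3.7·mean of M + (-8)·mean of V = 3.7·16.9 + (-8)·16 = -65.47.
Var[S] = a²·Var[M] + b²·Var[V] + 2ab·Cov[M, V] with a = 3.7, b = -8.
= 3.7²·50 + (-8)²·21.7 + 2·3.7·(-8)·3
= 684.5 + 1388.8 + (-177.6) = 1895.7.

mean of S = -65.47, Var[S] = 1895.7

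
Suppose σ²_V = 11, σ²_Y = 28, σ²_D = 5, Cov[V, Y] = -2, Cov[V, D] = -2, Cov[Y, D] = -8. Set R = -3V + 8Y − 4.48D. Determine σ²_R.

σ²_R = 2607.032

σ²_R = a²·σ²_V + b²·σ²_Y + c²·σ²_D + 2ab·Cov[V, Y] + 2ac·Cov[V, D] + 2bc·Cov[Y, D], with a = -3, b = 8, c = -4.48.
= 99 + 1792 + 100.352 + 96 + (-53.76) + 573.44
= 2607.032.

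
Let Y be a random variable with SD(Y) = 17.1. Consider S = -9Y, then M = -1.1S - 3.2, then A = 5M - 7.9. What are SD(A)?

SD(A) = 846.45

SD(S) = |-9|·17.1 = 153.9.
SD(M) = |-1.1|·153.9 = 169.29.
SD(A) = |5|·169.29 = 846.45.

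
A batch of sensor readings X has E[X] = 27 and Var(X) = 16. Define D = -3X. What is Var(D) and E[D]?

D = -3X is linear with a = -3, b = 0.
Var(D) = a²·Var(X) = (-3)²·16 = 144.
E[D] = a·E[X] + b = (-3)·27 = -81.

Var(D) = 144, E[D] = -81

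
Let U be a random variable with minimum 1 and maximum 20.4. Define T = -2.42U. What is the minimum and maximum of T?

a = -2.42 < 0, so order reverses: min(T) = a·max(U)+b = (-2.42)·20.4 = -49.368; max(T) = a·min(U)+b = (-2.42)·1 = -2.42.

min(T) = -49.368, max(T) = -2.42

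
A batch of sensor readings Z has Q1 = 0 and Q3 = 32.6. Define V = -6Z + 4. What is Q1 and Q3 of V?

Q1(V) = -191.6, Q3(V) = 4

a = -6 < 0 reverses order: Q1(V) comes from Q3(Z), Q3(V) from Q1(Z).
Q1(V) = (-6)·32.6 + 4 = -191.6; Q3(V) = (-6)·0 + 4 = 4.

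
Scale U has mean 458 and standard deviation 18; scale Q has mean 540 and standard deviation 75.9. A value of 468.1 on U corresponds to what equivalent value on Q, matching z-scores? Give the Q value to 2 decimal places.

z = (468.1 − 458)/18 ≈ 0.5611.
Q = 540 + z·75.9 = 540 + (468.1 − 458)·75.9/18 ≈ 582.59.

Q = 582.59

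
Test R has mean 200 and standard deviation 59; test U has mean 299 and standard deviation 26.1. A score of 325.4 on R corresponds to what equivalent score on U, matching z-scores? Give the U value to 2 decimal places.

U = 354.47

z = (325.4 − 200)/59 ≈ 2.1254.
U = 299 + z·26.1 = 299 + (325.4 − 200)·26.1/59 ≈ 354.47.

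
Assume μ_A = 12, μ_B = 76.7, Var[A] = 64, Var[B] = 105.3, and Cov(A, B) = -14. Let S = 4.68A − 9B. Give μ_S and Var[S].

μ_S = 4.68·μ_A + (-9)·μ_B = 4.68·12 + (-9)·76.7 = -634.14.
Var[S] = a²·Var[A] + b²·Var[B] + 2ab·Cov(A, B) with a = 4.68, b = -9.
= 4.68²·64 + (-9)²·105.3 + 2·4.68·(-9)·(-14)
= 1401.7536 + 8529.3 + 1179.36 = 11110.4136.

μ_S = -634.14, Var[S] = 11110.4136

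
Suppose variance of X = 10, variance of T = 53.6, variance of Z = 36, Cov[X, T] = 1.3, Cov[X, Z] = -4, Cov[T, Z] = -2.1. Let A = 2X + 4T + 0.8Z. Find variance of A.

variance of A = a²·variance of X + b²·variance of T + c²·variance of Z + 2ab·Cov[X, T] + 2ac·Cov[X, Z] + 2bc·Cov[T, Z], with a = 2, b = 4, c = 0.8.
= 40 + 857.6 + 23.04 + 20.8 + (-12.8) + (-13.44)
= 915.2.

variance of A = 915.2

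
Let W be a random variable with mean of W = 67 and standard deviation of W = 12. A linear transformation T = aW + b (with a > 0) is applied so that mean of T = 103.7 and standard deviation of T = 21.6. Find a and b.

a = 1.8, b = -16.9

standard deviation of T = a·standard deviation of W (a > 0), so a = 21.6/12 = 1.8.
mean of T = a·mean of W + b, so b = 103.7 − 1.8·67 = -16.9.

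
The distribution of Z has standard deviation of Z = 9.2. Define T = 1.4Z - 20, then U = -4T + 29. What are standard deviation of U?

standard deviation of T = |1.4|·9.2 = 12.88.
standard deviation of U = |-4|·12.88 = 51.52.

standard deviation of U = 51.52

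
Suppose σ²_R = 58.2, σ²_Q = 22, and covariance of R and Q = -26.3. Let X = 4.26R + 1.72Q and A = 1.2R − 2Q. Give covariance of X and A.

By bilinearity, covariance of X and A = ac·σ²_R + bd·σ²_Q + (ad+bc)·covariance of R and Q, with a=4.26, b=1.72, c=1.2, d=-2.
ac·σ²_R = 4.26·1.2·58.2 = 297.5184
bd·σ²_Q = 1.72·(-2)·22 = -75.68
(ad+bc)·covariance of R and Q = (-6.456)·(-26.3) = 169.7928
covariance of X and A = 297.5184 + (-75.68) + 169.7928 = 391.6312.

covariance of X and A = 391.6312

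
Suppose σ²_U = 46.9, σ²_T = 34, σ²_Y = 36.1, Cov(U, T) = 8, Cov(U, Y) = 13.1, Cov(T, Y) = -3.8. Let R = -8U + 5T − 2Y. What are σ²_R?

σ²_R = a²·σ²_U + b²·σ²_T + c²·σ²_Y + 2ab·Cov(U, T) + 2ac·Cov(U, Y) + 2bc·Cov(T, Y), with a = -8, b = 5, c = -2.
= 3001.6 + 850 + 144.4 + (-640) + 419.2 + 76
= 3851.2.

σ²_R = 3851.2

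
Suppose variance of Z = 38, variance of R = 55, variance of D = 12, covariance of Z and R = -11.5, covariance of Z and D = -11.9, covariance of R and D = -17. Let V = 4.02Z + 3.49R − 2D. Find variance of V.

variance of V = 1437.9873

variance of V = a²·variance of Z + b²·variance of R + c²·variance of D + 2ab·covariance of Z and R + 2ac·covariance of Z and D + 2bc·covariance of R and D, with a = 4.02, b = 3.49, c = -2.
= 614.0952 + 669.9055 + 48 + (-322.6854) + 191.352 + 237.32
= 1437.9873.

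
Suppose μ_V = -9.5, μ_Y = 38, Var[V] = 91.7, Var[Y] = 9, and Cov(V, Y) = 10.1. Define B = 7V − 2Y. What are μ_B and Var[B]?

μ_B = 7·μ_V + (-2)·μ_Y = 7·(-9.5) + (-2)·38 = -142.5.
Var[B] = a²·Var[V] + b²·Var[Y] + 2ab·Cov(V, Y) with a = 7, b = -2.
= 7²·91.7 + (-2)²·9 + 2·7·(-2)·10.1
= 4493.3 + 36 + (-282.8) = 4246.5.

μ_B = -142.5, Var[B] = 4246.5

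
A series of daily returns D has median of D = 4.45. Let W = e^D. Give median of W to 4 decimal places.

median of W = 85.6269

e^D is monotone on this domain, so median of W = exp(4.45) ≈ 85.6269.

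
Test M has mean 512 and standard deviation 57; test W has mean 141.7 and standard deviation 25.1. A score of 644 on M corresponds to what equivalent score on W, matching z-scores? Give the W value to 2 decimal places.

W = 199.83

z = (644 − 512)/57 ≈ 2.3158.
W = 141.7 + z·25.1 = 141.7 + (644 − 512)·25.1/57 ≈ 199.83.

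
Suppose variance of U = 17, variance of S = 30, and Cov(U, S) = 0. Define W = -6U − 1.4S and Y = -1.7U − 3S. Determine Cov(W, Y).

By bilinearity, Cov(W, Y) = ac·variance of U + bd·variance of S + (ad+bc)·Cov(U, S), with a=-6, b=-1.4, c=-1.7, d=-3.
ac·variance of U = (-6)·(-1.7)·17 = 173.4
bd·variance of S = (-1.4)·(-3)·30 = 126
(ad+bc)·Cov(U, S) = (20.38)·0 = 0
Cov(W, Y) = 173.4 + 126 + 0 = 299.4.

Cov(W, Y) = 299.4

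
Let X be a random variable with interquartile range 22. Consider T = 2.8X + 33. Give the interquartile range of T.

Under T = aX + b, IQR(T) = |a|·IQR(X) = |2.8|·22 = 61.6 (shifts cancel; spread scales by |a|).

IQR(T) = 61.6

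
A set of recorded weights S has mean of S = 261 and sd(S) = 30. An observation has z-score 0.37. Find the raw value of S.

S = 272.1

S = mean of S + z·sd(S) = 261 + 0.37·30 = 272.1.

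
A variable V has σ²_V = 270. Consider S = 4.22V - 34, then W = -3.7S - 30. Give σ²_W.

σ²_S = 4.22²·270 = 4808.268.
σ²_W = (-3.7)²·4808.268 = 65825.18892.

σ²_W = 65825.18892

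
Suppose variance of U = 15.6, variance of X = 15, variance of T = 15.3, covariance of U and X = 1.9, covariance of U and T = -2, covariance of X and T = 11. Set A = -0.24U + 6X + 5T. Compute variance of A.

variance of A = a²·variance of U + b²·variance of X + c²·variance of T + 2ab·covariance of U and X + 2ac·covariance of U and T + 2bc·covariance of X and T, with a = -0.24, b = 6, c = 5.
= 0.89856 + 540 + 382.5 + (-5.472) + 4.8 + 660
= 1582.72656.

variance of A = 1582.72656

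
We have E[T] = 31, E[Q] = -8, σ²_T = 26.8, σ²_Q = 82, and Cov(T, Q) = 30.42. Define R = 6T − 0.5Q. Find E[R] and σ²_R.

E[R] = 6·E[T] + (-0.5)·E[Q] = 6·31 + (-0.5)·(-8) = 190.
σ²_R = a²·σ²_T + b²·σ²_Q + 2ab·Cov(T, Q) with a = 6, b = -0.5.
= 6²·26.8 + (-0.5)²·82 + 2·6·(-0.5)·30.42
= 964.8 + 20.5 + (-182.52) = 802.78.

E[R] = 190, σ²_R = 802.78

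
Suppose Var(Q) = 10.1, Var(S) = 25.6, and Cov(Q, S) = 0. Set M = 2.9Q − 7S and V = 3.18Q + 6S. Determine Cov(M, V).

By bilinearity, Cov(M, V) = ac·Var(Q) + bd·Var(S) + (ad+bc)·Cov(Q, S), with a=2.9, b=-7, c=3.18, d=6.
ac·Var(Q) = 2.9·3.18·10.1 = 93.1422
bd·Var(S) = (-7)·6·25.6 = -1075.2
(ad+bc)·Cov(Q, S) = (-4.86)·0 = 0
Cov(M, V) = 93.1422 + (-1075.2) + 0 = -982.0578.

Cov(M, V) = -982.0578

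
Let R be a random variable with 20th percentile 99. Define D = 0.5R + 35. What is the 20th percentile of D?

20th percentile of D = 84.5

Since a = 0.5 > 0 the transformation is increasing, so the 20th percentile of D = a·(P_{20} of R) + b = 0.5·99 + 35 = 84.5.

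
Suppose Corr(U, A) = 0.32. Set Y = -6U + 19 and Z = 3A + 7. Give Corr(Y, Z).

Corr(Y, Z) = -0.32

Linear rescalings preserve |correlation|; the slopes -6 and 3 have opposite signs, so the correlation flips sign: Corr(Y, Z) = −Corr(U, A) = -0.32.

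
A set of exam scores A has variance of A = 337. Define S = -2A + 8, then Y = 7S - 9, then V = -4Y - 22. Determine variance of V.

variance of S = (-2)²·337 = 1348.
variance of Y = 7²·1348 = 66052.
variance of V = (-4)²·66052 = 1056832.

variance of V = 1056832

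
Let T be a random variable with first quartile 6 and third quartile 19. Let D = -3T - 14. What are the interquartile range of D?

IQR(D) = 39

IQR of T = Q3 − Q1 = 19 − 6 = 13.
Under D = aT + b, IQR(D) = |a|·IQR(T) = |-3|·13 = 39 (shifts cancel; spread scales by |a|).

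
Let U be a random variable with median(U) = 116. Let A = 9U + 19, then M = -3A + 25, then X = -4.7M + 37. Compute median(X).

median(A) = 9·116 + 19 = 1063.
median(M) = (-3)·1063 + 25 = -3164.
median(X) = (-4.7)·(-3164) + 37 = 14907.8.

median(X) = 14907.8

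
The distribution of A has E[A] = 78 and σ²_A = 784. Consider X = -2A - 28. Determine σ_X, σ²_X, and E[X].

σ_X = 56, σ²_X = 3136, E[X] = -184

X = -2A - 28 is linear with a = -2, b = -28.
σ_A = √784 = 28.
σ_X = |a|·σ_A = |-2|·28 = 56.
σ²_X = a²·σ²_A = (-2)²·784 = 3136 (the additive constant -28 does not affect variance).
E[X] = a·E[A] + b = (-2)·78 + (-28) = -184.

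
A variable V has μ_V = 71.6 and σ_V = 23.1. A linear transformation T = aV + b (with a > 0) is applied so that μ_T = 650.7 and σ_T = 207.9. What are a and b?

σ_T = a·σ_V (a > 0), so a = 207.9/23.1 = 9.
μ_T = a·μ_V + b, so b = 650.7 − 9·71.6 = 6.3.

a = 9, b = 6.3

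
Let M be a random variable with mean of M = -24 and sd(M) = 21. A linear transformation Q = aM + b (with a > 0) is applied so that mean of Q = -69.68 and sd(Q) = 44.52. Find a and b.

a = 2.12, b = -18.8

sd(Q) = a·sd(M) (a > 0), so a = 44.52/21 = 2.12.
mean of Q = a·mean of M + b, so b = -69.68 − 2.12·(-24) = -18.8.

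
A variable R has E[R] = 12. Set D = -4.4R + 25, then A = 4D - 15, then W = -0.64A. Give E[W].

E[D] = (-4.4)·12 + 25 = -27.8.
E[A] = 4·(-27.8) + (-15) = -126.2.
E[W] = (-0.64)·(-126.2) = 80.768.

E[W] = 80.768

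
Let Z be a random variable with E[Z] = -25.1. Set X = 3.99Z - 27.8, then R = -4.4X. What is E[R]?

E[X] = 3.99·(-25.1) + (-27.8) = -127.949.
E[R] = (-4.4)·(-127.949) = 562.9756.

E[R] = 562.9756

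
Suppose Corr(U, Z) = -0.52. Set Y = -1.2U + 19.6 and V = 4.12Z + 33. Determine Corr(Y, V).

Linear rescalings preserve |correlation|; the slopes -1.2 and 4.12 have opposite signs, so the correlation flips sign: Corr(Y, V) = −Corr(U, Z) = 0.52.

Corr(Y, V) = 0.52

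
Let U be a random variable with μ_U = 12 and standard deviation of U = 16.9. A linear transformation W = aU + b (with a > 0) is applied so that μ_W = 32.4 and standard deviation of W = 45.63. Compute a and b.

a = 2.7, b = 0

standard deviation of W = a·standard deviation of U (a > 0), so a = 45.63/16.9 = 2.7.
μ_W = a·μ_U + b, so b = 32.4 − 2.7·12 = 0.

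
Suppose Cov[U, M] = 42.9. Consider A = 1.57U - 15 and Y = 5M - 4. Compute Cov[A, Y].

Cov[A, Y] = a·c·Cov[U, M] = 1.57·5·42.9 = 336.765. Additive constants drop out.

Cov[A, Y] = 336.765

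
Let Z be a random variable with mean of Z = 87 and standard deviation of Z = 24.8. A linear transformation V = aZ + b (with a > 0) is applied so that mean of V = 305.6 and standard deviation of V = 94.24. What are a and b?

a = 3.8, b = -25

standard deviation of V = a·standard deviation of Z (a > 0), so a = 94.24/24.8 = 3.8.
mean of V = a·mean of Z + b, so b = 305.6 − 3.8·87 = -25.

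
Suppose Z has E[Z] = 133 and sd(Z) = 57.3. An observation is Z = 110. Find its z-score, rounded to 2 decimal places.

z = (Z − E[Z]) / sd(Z) = (110 − 133) / 57.3 ≈ -0.40.

z = -0.40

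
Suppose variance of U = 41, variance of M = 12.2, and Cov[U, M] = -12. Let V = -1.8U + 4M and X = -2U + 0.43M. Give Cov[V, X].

Cov[V, X] = 273.872

By bilinearity, Cov[V, X] = ac·variance of U + bd·variance of M + (ad+bc)·Cov[U, M], with a=-1.8, b=4, c=-2, d=0.43.
ac·variance of U = (-1.8)·(-2)·41 = 147.6
bd·variance of M = 4·0.43·12.2 = 20.984
(ad+bc)·Cov[U, M] = (-8.774)·(-12) = 105.288
Cov[V, X] = 147.6 + 20.984 + 105.288 = 273.872.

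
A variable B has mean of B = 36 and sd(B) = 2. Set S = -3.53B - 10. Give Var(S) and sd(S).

Var(S) = 49.8436, sd(S) = 7.06

S = -3.53B - 10 is linear with a = -3.53, b = -10.
Var(B) = 2² = 4.
Var(S) = a²·Var(B) = (-3.53)²·4 = 49.8436 (the additive constant -10 does not affect variance).
sd(S) = |a|·sd(B) = |-3.53|·2 = 7.06.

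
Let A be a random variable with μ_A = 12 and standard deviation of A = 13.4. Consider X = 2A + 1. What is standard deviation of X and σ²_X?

X = 2A + 1 is linear with a = 2, b = 1.
standard deviation of X = |a|·standard deviation of A = |2|·13.4 = 26.8.
σ²_A = 13.4² = 179.56.
σ²_X = a²·σ²_A = 2²·179.56 = 718.24 (the additive constant 1 does not affect variance).

standard deviation of X = 26.8, σ²_X = 718.24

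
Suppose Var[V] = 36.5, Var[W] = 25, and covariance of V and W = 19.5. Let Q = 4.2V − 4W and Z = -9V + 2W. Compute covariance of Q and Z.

By bilinearity, covariance of Q and Z = ac·Var[V] + bd·Var[W] + (ad+bc)·covariance of V and W, with a=4.2, b=-4, c=-9, d=2.
ac·Var[V] = 4.2·(-9)·36.5 = -1379.7
bd·Var[W] = (-4)·2·25 = -200
(ad+bc)·covariance of V and W = (44.4)·19.5 = 865.8
covariance of Q and Z = -1379.7 + (-200) + 865.8 = -713.9.

covariance of Q and Z = -713.9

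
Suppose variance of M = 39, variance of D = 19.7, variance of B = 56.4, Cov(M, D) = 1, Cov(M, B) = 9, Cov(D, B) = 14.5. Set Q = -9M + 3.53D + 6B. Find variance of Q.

variance of Q = 5013.55973

variance of Q = a²·variance of M + b²·variance of D + c²·variance of B + 2ab·Cov(M, D) + 2ac·Cov(M, B) + 2bc·Cov(D, B), with a = -9, b = 3.53, c = 6.
= 3159 + 245.47973 + 2030.4 + (-63.54) + (-972) + 614.22
= 5013.55973.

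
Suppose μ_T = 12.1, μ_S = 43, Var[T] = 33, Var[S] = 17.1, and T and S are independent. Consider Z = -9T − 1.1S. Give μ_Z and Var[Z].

μ_Z = (-9)·μ_T + (-1.1)·μ_S = (-9)·12.1 + (-1.1)·43 = -156.2.
Var[Z] = a²·Var[T] + b²·Var[S] + 2ab·Cov[T, S] with a = -9, b = -1.1.
Independence gives Cov[T, S] = 0.
= (-9)²·33 + (-1.1)²·17.1 + 2·(-9)·(-1.1)·0
= 2673 + 20.691 + 0 = 2693.691.

μ_Z = -156.2, Var[Z] = 2693.691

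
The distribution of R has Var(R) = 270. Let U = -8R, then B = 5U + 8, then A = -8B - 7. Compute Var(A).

Var(U) = (-8)²·270 = 17280.
Var(B) = 5²·17280 = 432000.
Var(A) = (-8)²·432000 = 27648000.

Var(A) = 27648000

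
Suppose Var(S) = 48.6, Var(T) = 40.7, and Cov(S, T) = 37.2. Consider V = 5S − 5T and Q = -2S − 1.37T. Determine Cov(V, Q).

Cov(V, Q) = -90.025

By bilinearity, Cov(V, Q) = ac·Var(S) + bd·Var(T) + (ad+bc)·Cov(S, T), with a=5, b=-5, c=-2, d=-1.37.
ac·Var(S) = 5·(-2)·48.6 = -486
bd·Var(T) = (-5)·(-1.37)·40.7 = 278.795
(ad+bc)·Cov(S, T) = (3.15)·37.2 = 117.18
Cov(V, Q) = -486 + 278.795 + 117.18 = -90.025.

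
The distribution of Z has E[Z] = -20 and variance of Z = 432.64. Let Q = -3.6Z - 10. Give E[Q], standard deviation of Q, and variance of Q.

Q = -3.6Z - 10 is linear with a = -3.6, b = -10.
E[Q] = a·E[Z] + b = (-3.6)·(-20) + (-10) = 62.
standard deviation of Z = √432.64 = 20.8.
standard deviation of Q = |a|·standard deviation of Z = |-3.6|·20.8 = 74.88.
variance of Q = a²·variance of Z = (-3.6)²·432.64 = 5607.0144 (the additive constant -10 does not affect variance).

E[Q] = 62, standard deviation of Q = 74.88, variance of Q = 5607.0144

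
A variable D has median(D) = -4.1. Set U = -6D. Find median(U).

A linear map preserves order up to sign, so median(U) = a·median(D) + b = (-6)·(-4.1) = 24.6.

median(U) = 24.6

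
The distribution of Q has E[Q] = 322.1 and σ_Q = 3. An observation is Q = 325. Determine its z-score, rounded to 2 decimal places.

z = (Q − E[Q]) / σ_Q = (325 − 322.1) / 3 ≈ 0.97.

z = 0.97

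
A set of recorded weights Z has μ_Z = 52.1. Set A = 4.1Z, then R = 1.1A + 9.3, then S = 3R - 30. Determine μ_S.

μ_S = 702.813

μ_A = 4.1·52.1 = 213.61.
μ_R = 1.1·213.61 + 9.3 = 244.271.
μ_S = 3·244.271 + (-30) = 702.813.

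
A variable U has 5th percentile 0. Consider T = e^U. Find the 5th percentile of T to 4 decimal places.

5th percentile of T = 1

e^U is increasing, so P_{5}(T) = g(P_{5}(U)) = 1.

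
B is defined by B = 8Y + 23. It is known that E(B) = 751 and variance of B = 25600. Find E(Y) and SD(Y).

E(Y) = 91, SD(Y) = 20

From B = 8Y + 23: E(B) = a·E(Y) + b, so E(Y) = (E(B) − b)/a = (751 − 23)/8 = 91.
SD(B) = √25600 = 160.
SD(B) = |a|·SD(Y), so SD(Y) = 160/|8| = 20.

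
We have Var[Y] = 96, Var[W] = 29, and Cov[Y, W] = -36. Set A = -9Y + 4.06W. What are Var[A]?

Var[A] = a²·Var[Y] + b²·Var[W] + 2ab·Cov[Y, W] with a = -9, b = 4.06.
= (-9)²·96 + 4.06²·29 + 2·(-9)·4.06·(-36)
= 7776 + 478.0244 + 2630.88 = 10884.9044.

Var[A] = 10884.9044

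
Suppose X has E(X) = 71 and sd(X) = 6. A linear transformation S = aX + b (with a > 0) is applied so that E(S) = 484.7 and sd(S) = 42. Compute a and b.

sd(S) = a·sd(X) (a > 0), so a = 42/6 = 7.
E(S) = a·E(X) + b, so b = 484.7 − 7·71 = -12.3.

a = 7, b = -12.3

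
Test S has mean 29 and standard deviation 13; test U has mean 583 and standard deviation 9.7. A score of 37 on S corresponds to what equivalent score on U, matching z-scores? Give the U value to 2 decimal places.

z = (37 − 29)/13 ≈ 0.6154.
U = 583 + z·9.7 = 583 + (37 − 29)·9.7/13 ≈ 588.97.

U = 588.97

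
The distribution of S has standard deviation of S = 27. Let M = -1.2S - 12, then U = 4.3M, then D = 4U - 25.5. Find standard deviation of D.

standard deviation of D = 557.28

standard deviation of M = |-1.2|·27 = 32.4.
standard deviation of U = |4.3|·32.4 = 139.32.
standard deviation of D = |4|·139.32 = 557.28.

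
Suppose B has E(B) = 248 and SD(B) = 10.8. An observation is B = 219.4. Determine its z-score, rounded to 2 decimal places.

z = -2.65

z = (B − E(B)) / SD(B) = (219.4 − 248) / 10.8 ≈ -2.65.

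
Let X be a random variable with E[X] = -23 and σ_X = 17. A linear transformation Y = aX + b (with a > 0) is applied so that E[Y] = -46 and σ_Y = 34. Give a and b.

σ_Y = a·σ_X (a > 0), so a = 34/17 = 2.
E[Y] = a·E[X] + b, so b = -46 − 2·(-23) = 0.

a = 2, b = 0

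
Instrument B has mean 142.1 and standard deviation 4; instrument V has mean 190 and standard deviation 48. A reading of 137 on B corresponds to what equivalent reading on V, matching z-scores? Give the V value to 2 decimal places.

z = (137 − 142.1)/4 = -1.275.
V = 190 + z·48 = 190 + (137 − 142.1)·48/4 = 128.80.

V = 128.80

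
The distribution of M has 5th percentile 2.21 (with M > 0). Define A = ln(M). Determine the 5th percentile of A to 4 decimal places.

ln(M) is increasing, so P_{5}(A) = g(P_{5}(M)) ≈ 0.793.

5th percentile of A = 0.793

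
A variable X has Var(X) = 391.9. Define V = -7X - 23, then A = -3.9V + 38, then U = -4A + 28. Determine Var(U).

Var(V) = (-7)²·391.9 = 19203.1.
Var(A) = (-3.9)²·19203.1 = 292079.151.
Var(U) = (-4)²·292079.151 = 4673266.416.

Var(U) = 4673266.416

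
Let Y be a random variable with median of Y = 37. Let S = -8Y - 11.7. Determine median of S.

A linear map preserves order up to sign, so median of S = a·median of Y + b = (-8)·37 + (-11.7) = -307.7.

median of S = -307.7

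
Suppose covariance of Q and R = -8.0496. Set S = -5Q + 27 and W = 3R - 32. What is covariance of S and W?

covariance of S and W = a·c·covariance of Q and R = (-5)·3·(-8.0496) = 120.744. Additive constants drop out.

covariance of S and W = 120.744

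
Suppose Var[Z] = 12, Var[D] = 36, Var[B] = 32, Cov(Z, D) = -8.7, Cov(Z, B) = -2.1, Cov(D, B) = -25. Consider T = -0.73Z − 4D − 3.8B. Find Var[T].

Var[T] = 222.016

Var[T] = a²·Var[Z] + b²·Var[D] + c²·Var[B] + 2ab·Cov(Z, D) + 2ac·Cov(Z, B) + 2bc·Cov(D, B), with a = -0.73, b = -4, c = -3.8.
= 6.3948 + 576 + 462.08 + (-50.808) + (-11.6508) + (-760)
= 222.016.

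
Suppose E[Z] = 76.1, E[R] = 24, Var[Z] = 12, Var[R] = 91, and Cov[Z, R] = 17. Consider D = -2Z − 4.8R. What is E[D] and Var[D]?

E[D] = (-2)·E[Z] + (-4.8)·E[R] = (-2)·76.1 + (-4.8)·24 = -267.4.
Var[D] = a²·Var[Z] + b²·Var[R] + 2ab·Cov[Z, R] with a = -2, b = -4.8.
= (-2)²·12 + (-4.8)²·91 + 2·(-2)·(-4.8)·17
= 48 + 2096.64 + 326.4 = 2471.04.

E[D] = -267.4, Var[D] = 2471.04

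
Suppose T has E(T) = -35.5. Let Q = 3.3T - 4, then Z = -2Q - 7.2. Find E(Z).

E(Q) = 3.3·(-35.5) + (-4) = -121.15.
E(Z) = (-2)·(-121.15) + (-7.2) = 235.1.

E(Z) = 235.1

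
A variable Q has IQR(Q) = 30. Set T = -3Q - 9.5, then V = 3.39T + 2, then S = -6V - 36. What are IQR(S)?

IQR(T) = |-3|·30 = 90.
IQR(V) = |3.39|·90 = 305.1.
IQR(S) = |-6|·305.1 = 1830.6.

IQR(S) = 1830.6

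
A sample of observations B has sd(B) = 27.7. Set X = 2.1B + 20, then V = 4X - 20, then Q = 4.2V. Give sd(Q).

sd(X) = |2.1|·27.7 = 58.17.
sd(V) = |4|·58.17 = 232.68.
sd(Q) = |4.2|·232.68 = 977.256.

sd(Q) = 977.256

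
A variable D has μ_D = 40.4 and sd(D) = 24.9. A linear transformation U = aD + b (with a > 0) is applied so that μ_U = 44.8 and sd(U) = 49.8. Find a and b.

a = 2, b = -36

sd(U) = a·sd(D) (a > 0), so a = 49.8/24.9 = 2.
μ_U = a·μ_D + b, so b = 44.8 − 2·40.4 = -36.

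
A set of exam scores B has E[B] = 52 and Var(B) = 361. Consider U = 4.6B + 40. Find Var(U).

Var(U) = 7638.76

U = 4.6B + 40 is linear with a = 4.6, b = 40.
Var(U) = a²·Var(B) = 4.6²·361 = 7638.76 (the additive constant 40 does not affect variance).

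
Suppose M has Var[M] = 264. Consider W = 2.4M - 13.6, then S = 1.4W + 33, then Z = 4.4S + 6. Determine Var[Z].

Var[Z] = 57701.597184

Var[W] = 2.4²·264 = 1520.64.
Var[S] = 1.4²·1520.64 = 2980.4544.
Var[Z] = 4.4²·2980.4544 = 57701.597184.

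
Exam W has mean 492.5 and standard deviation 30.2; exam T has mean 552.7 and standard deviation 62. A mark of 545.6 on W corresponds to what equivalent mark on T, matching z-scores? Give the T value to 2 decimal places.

z = (545.6 − 492.5)/30.2 ≈ 1.7583.
T = 552.7 + z·62 = 552.7 + (545.6 − 492.5)·62/30.2 ≈ 661.71.

T = 661.71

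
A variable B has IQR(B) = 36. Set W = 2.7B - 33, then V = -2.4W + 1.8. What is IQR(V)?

IQR(W) = |2.7|·36 = 97.2.
IQR(V) = |-2.4|·97.2 = 233.28.

IQR(V) = 233.28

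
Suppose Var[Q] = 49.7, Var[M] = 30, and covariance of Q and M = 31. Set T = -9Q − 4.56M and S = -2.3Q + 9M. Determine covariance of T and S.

By bilinearity, covariance of T and S = ac·Var[Q] + bd·Var[M] + (ad+bc)·covariance of Q and M, with a=-9, b=-4.56, c=-2.3, d=9.
ac·Var[Q] = (-9)·(-2.3)·49.7 = 1028.79
bd·Var[M] = (-4.56)·9·30 = -1231.2
(ad+bc)·covariance of Q and M = (-70.512)·31 = -2185.872
covariance of T and S = 1028.79 + (-1231.2) + (-2185.872) = -2388.282.

covariance of T and S = -2388.282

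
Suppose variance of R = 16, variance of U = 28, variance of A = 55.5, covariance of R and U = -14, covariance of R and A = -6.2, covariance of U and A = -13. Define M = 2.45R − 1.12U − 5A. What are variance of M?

variance of M = 1601.7952

variance of M = a²·variance of R + b²·variance of U + c²·variance of A + 2ab·covariance of R and U + 2ac·covariance of R and A + 2bc·covariance of U and A, with a = 2.45, b = -1.12, c = -5.
= 96.04 + 35.1232 + 1387.5 + 76.832 + 151.9 + (-145.6)
= 1601.7952.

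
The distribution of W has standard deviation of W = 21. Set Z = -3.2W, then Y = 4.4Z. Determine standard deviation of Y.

standard deviation of Y = 295.68

standard deviation of Z = |-3.2|·21 = 67.2.
standard deviation of Y = |4.4|·67.2 = 295.68.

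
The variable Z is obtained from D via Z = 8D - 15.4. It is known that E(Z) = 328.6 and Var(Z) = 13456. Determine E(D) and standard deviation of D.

E(D) = 43, standard deviation of D = 14.5

From Z = 8D - 15.4: E(Z) = a·E(D) + b, so E(D) = (E(Z) − b)/a = (328.6 − (-15.4))/8 = 43.
standard deviation of Z = √13456 = 116.
standard deviation of Z = |a|·standard deviation of D, so standard deviation of D = 116/|8| = 14.5.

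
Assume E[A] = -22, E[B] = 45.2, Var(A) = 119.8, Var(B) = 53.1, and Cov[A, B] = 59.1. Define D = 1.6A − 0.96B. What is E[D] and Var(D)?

E[D] = 1.6·E[A] + (-0.96)·E[B] = 1.6·(-22) + (-0.96)·45.2 = -78.592.
Var(D) = a²·Var(A) + b²·Var(B) + 2ab·Cov[A, B] with a = 1.6, b = -0.96.
= 1.6²·119.8 + (-0.96)²·53.1 + 2·1.6·(-0.96)·59.1
= 306.688 + 48.93696 + (-181.5552) = 174.06976.

E[D] = -78.592, Var(D) = 174.06976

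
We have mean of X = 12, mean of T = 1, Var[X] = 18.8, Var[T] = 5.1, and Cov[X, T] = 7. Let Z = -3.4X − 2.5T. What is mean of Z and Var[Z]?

mean of Z = -43.3, Var[Z] = 368.203

mean of Z = (-3.4)·mean of X + (-2.5)·mean of T = (-3.4)·12 + (-2.5)·1 = -43.3.
Var[Z] = a²·Var[X] + b²·Var[T] + 2ab·Cov[X, T] with a = -3.4, b = -2.5.
= (-3.4)²·18.8 + (-2.5)²·5.1 + 2·(-3.4)·(-2.5)·7
= 217.328 + 31.875 + 119 = 368.203.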